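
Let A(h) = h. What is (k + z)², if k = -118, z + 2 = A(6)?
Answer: 12996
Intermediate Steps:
z = 4 (z = -2 + 6 = 4)
(k + z)² = (-118 + 4)² = (-114)² = 12996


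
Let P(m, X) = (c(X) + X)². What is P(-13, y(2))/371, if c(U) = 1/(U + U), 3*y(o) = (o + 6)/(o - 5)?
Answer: 43681/7693056 ≈ 0.0056780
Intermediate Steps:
y(o) = (6 + o)/(3*(-5 + o)) (y(o) = ((o + 6)/(o - 5))/3 = ((6 + o)/(-5 + o))/3 = (6 + o)/(3*(-5 + o)))
c(U) = 1/(2*U)
P(m, X) = (X + 1/(2*X))² (P(m, X) = (1/(2*X) + X)² = (X + 1/(2*X))²)
P(-13, y(2))/371 = ((6 + 2)/(3*(-5 + 2)) + 1/(2*(((6 + 2)/(3*(-5 + 2))))))²/371 = ((⅓)*8/(-3) + 1/(2*(((⅓)*8/(-3)))))²*(1/371) = ((⅓)*(-⅓)*8 + 1/(2*(((⅓)*(-⅓)*8))))²*(1/371) = (-8/9 + 1/(2*(-8/9)))²*(1/371) = (-8/9 + (½)*(-9/8))²*(1/371) = (-8/9 - 9/16)²*(1/371) = (-209/144)²*(1/371) = (43681/20736)*(1/371) = 43681/7693056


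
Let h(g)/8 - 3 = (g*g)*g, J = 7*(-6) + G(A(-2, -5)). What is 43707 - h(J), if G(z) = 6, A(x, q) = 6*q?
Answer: 416931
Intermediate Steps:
J = -36 (J = 7*(-6) + 6 = -42 + 6 = -36)
h(g) = 24 + 8*g³ (h(g) = 24 + 8*((g*g)*g) = 24 + 8*(g²*g) = 24 + 8*g³)
43707 - h(J) = 43707 - (24 + 8*(-36)³) = 43707 - (24 + 8*(-46656)) = 43707 - (24 - 373248) = 43707 - 1*(-373224) = 43707 + 373224 = 416931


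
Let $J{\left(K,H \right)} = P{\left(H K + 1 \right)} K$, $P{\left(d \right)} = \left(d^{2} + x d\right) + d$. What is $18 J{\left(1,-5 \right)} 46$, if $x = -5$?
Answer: $26496$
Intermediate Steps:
$P{\left(d \right)} = d^{2} - 4 d$ ($P{\left(d \right)} = \left(d^{2} - 5 d\right) + d = d^{2} - 4 d$)
$J{\left(K,H \right)} = K \left(1 + H K\right) \left(-3 + H K\right)$ ($J{\left(K,H \right)} = \left(H K + 1\right) \left(-4 + \left(H K + 1\right)\right) K = \left(1 + H K\right) \left(-4 + \left(1 + H K\right)\right) K = \left(1 + H K\right) \left(-3 + H K\right) K = K \left(1 + H K\right) \left(-3 + H K\right)$)
$18 J{\left(1,-5 \right)} 46 = 18 \cdot 1 \left(1 - 5\right) \left(-3 - 5\right) 46 = 18 \cdot 1 \left(-4\right) \left(-8\right) 46 = 18 \cdot 32 \cdot 46 = 576 \cdot 46 = 26496$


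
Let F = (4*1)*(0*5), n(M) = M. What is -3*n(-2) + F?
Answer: 6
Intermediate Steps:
F = 0 (F = 4*0 = 0)
-3*n(-2) + F = -3*(-2) + 0 = 6 + 0 = 6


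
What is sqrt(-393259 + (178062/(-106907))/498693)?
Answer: I*sqrt(124198111095895196309610869)/17771257517 ≈ 627.1*I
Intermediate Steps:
sqrt(-393259 + (178062/(-106907))/498693) = sqrt(-393259 + (178062*(-1/106907))*(1/498693)) = sqrt(-393259 - 178062/106907*1/498693) = sqrt(-393259 - 59354/17771257517) = sqrt(-6988706959937257/17771257517) = I*sqrt(124198111095895196309610869)/17771257517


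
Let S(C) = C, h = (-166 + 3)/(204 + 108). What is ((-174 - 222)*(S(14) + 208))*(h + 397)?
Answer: -453116763/13 ≈ -3.4855e+7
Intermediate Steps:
h = -163/312 ≈ -0.52244
((-174 - 222)*(S(14) + 208))*(h + 397) = ((-174 - 222)*(14 + 208))*(-163/312 + 397) = -396*222*(123701/312) = -87912*123701/312 = -453116763/13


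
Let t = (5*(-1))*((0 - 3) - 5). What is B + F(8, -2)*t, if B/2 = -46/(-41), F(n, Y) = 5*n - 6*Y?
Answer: 85372/41 ≈ 2082.2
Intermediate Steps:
F(n, Y) = -6*Y + 5*n
B = 92/41 (B = 2*(-46/(-41)) = 2*(-46*(-1/41)) = 2*(46/41) = 92/41 ≈ 2.2439)
t = 40 (t = -5*(-3 - 5) = -5*(-8) = 40)
B + F(8, -2)*t = 92/41 + (-6*(-2) + 5*8)*40 = 92/41 + (12 + 40)*40 = 92/41 + 52*40 = 92/41 + 2080 = 85372/41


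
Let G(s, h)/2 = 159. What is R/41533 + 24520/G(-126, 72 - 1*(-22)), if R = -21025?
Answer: 505851605/6603747 ≈ 76.601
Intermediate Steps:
G(s, h) = 318 (G(s, h) = 2*159 = 318)
R/41533 + 24520/G(-126, 72 - 1*(-22)) = -21025/41533 + 24520/318 = -21025*1/41533 + 24520*(1/318) = -21025/41533 + 12260/159 = 505851605/6603747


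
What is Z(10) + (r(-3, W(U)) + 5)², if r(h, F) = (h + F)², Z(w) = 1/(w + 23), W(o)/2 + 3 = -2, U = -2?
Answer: 999109/33 ≈ 30276.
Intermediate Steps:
W(o) = -10 (W(o) = -6 + 2*(-2) = -6 - 4 = -10)
Z(w) = 1/(23 + w)
r(h, F) = (F + h)²
Z(10) + (r(-3, W(U)) + 5)² = 1/(23 + 10) + ((-10 - 3)² + 5)² = 1/33 + ((-13)² + 5)² = 1/33 + (169 + 5)² = 1/33 + 174² = 1/33 + 30276 = 999109/33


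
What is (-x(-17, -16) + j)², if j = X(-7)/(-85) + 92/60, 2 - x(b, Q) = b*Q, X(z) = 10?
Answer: 4790162521/65025 ≈ 73667.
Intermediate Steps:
x(b, Q) = 2 - Q*b (x(b, Q) = 2 - b*Q = 2 - Q*b)
j = 361/255 (j = 10/(-85) + 92/60 = 10*(-1/85) + 92*(1/60) = -2/17 + 23/15 = 361/255 ≈ 1.4157)
(-x(-17, -16) + j)² = (-(2 - 1*(-16)*(-17)) + 361/255)² = (-(2 - 272) + 361/255)² = (-1*(-270) + 361/255)² = (270 + 361/255)² = (69211/255)² = 4790162521/65025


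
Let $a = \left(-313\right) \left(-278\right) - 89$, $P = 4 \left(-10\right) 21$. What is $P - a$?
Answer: $-87765$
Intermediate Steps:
$P = -840$ ($P = \left(-40\right) 21 = -840$)
$a = 86925$ ($a = 87014 - 89 = 86925$)
$P - a = -840 - 86925 = -87765$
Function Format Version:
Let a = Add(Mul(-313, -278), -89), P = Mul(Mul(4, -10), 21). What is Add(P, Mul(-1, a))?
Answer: -87765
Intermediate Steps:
P = -840 (P = Mul(-40, 21) = -840)
a = 86925 (a = Add(87014, -89) = 86925)
Add(P, Mul(-1, a)) = Add(-840, Mul(-1, 86925)) = Add(-840, -86925) = -87765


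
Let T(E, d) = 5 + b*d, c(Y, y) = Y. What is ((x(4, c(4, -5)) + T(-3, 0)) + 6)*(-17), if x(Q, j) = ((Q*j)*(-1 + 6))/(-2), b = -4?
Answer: 493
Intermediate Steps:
T(E, d) = 5 - 4*d
x(Q, j) = -5*Q*j/2 (x(Q, j) = ((Q*j)*5)*(-1/2) = (5*Q*j)*(-1/2) = -5*Q*j/2)
((x(4, c(4, -5)) + T(-3, 0)) + 6)*(-17) = ((-5/2*4*4 + (5 - 4*0)) + 6)*(-17) = ((-40 + (5 + 0)) + 6)*(-17) = ((-40 + 5) + 6)*(-17) = (-35 + 6)*(-17) = -29*(-17) = 493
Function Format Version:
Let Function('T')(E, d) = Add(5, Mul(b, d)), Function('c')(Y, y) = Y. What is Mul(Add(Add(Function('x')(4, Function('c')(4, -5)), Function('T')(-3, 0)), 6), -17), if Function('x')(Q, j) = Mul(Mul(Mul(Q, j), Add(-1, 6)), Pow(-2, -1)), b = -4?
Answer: 493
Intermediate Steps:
Function('T')(E, d) = Add(5, Mul(-4, d))
Function('x')(Q, j) = Mul(Rational(-5, 2), Q, j) (Function('x')(Q, j) = Mul(Mul(Mul(Q, j), 5), Rational(-1, 2)) = Mul(Mul(5, Q, j), Rational(-1, 2)) = Mul(Rational(-5, 2), Q, j))
Mul(Add(Add(Function('x')(4, Function('c')(4, -5)), Function('T')(-3, 0)), 6), -17) = Mul(Add(Add(Mul(Rational(-5, 2), 4, 4), Add(5, Mul(-4, 0))), 6), -17) = Mul(Add(Add(-40, Add(5, 0)), 6), -17) = Mul(Add(Add(-40, 5), 6), -17) = Mul(Add(-35, 6), -17) = Mul(-29, -17) = 493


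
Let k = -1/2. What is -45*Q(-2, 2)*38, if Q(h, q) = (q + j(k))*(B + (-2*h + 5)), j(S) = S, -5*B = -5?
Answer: -25650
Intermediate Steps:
k = -1/2 (k = -1*1/2 = -1/2 ≈ -0.50000)
B = 1 (B = -1/5*(-5) = 1)
Q(h, q) = (6 - 2*h)*(-1/2 + q) (Q(h, q) = (q - 1/2)*(1 + (-2*h + 5)) = (-1/2 + q)*(1 + (5 - 2*h)) = (-1/2 + q)*(6 - 2*h) = (6 - 2*h)*(-1/2 + q))
-45*Q(-2, 2)*38 = -45*(-3 - 2 + 6*2 - 2*(-2)*2)*38 = -45*(-3 - 2 + 12 + 8)*38 = -45*15*38 = -675*38 = -25650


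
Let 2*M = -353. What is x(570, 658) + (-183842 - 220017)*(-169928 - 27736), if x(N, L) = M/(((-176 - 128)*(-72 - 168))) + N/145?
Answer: 337808181844536323/4231680 ≈ 7.9828e+10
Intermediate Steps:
M = -353/2 (M = (1/2)*(-353) = -353/2 ≈ -176.50)
x(N, L) = -353/145920 + N/145 (x(N, L) = -353*1/((-176 - 128)*(-72 - 168))/2 + N/145 = -353/(2*((-304*(-240)))) + N*(1/145) = -353/2/72960 + N/145 = -353/2*1/72960 + N/145 = -353/145920 + N/145)
x(570, 658) + (-183842 - 220017)*(-169928 - 27736) = (-353/145920 + (1/145)*570) + (-183842 - 220017)*(-169928 - 27736) = (-353/145920 + 114/29) - 403859*(-197664) = 16624643/4231680 + 79828385376 = 337808181844536323/4231680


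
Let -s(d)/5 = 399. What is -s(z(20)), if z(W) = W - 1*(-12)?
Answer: 1995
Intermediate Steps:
z(W) = 12 + W (z(W) = W + 12 = 12 + W)
s(d) = -1995 (s(d) = -5*399 = -1995)
-s(z(20)) = -1*(-1995) = 1995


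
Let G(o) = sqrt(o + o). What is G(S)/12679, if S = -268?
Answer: 2*I*sqrt(134)/12679 ≈ 0.001826*I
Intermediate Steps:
G(o) = sqrt(2)*sqrt(o) (G(o) = sqrt(2*o) = sqrt(2)*sqrt(o))
G(S)/12679 = (sqrt(2)*sqrt(-268))/12679 = (sqrt(2)*(2*I*sqrt(67)))*(1/12679) = (2*I*sqrt(134))*(1/12679) = 2*I*sqrt(134)/12679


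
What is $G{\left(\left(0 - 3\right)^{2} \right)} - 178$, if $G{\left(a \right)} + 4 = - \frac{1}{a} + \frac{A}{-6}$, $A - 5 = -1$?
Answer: $- \frac{1645}{9} \approx -182.78$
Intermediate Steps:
$A = 4$ ($A = 5 - 1 = 4$)
$G{\left(a \right)} = - \frac{14}{3} - \frac{1}{a}$ ($G{\left(a \right)} = -4 + \left(- \frac{1}{a} + \frac{4}{-6}\right) = -4 + \left(- \frac{1}{a} + 4 \left(- \frac{1}{6}\right)\right) = -4 - \left(\frac{2}{3} + \frac{1}{a}\right) = - \frac{14}{3} - \frac{1}{a}$)
$G{\left(\left(0 - 3\right)^{2} \right)} - 178 = \left(- \frac{14}{3} - \frac{1}{\left(0 - 3\right)^{2}}\right) - 178 = \left(- \frac{14}{3} - \frac{1}{\left(-3\right)^{2}}\right) - 178 = \left(- \frac{14}{3} - \frac{1}{9}\right) - 178 = - \frac{43}{9} - 178 = - \frac{1645}{9}$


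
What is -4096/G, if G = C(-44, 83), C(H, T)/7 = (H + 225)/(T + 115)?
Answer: -811008/1267 ≈ -640.10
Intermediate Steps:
C(H, T) = 7*(225 + H)/(115 + T) (C(H, T) = 7*((H + 225)/(T + 115)) = 7*((225 + H)/(115 + T)) = 7*(225 + H)/(115 + T))
G = 1267/198 (G = 7*(225 - 44)/(115 + 83) = 7*181/198 = 7*(1/198)*181 = 1267/198 ≈ 6.3990)
-4096/G = -4096/1267/198 = -4096*198/1267 = -811008/1267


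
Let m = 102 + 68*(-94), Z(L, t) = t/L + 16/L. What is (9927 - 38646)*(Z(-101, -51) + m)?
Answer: 18243888345/101 ≈ 1.8063e+8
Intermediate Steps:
Z(L, t) = 16/L + t/L
m = -6290 (m = 102 - 6392 = -6290)
(9927 - 38646)*(Z(-101, -51) + m) = (9927 - 38646)*((16 - 51)/(-101) - 6290) = -28719*(-1/101*(-35) - 6290) = -28719*(35/101 - 6290) = -28719*(-635255/101) = 18243888345/101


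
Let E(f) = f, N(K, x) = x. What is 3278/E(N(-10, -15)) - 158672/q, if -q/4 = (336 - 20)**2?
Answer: -81683237/374460 ≈ -218.14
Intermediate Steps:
q = -399424 (q = -4*(336 - 20)**2 = -4*316**2 = -4*99856 = -399424)
3278/E(N(-10, -15)) - 158672/q = 3278/(-15) - 158672/(-399424) = 3278*(-1/15) - 158672*(-1/399424) = -3278/15 + 9917/24964 = -81683237/374460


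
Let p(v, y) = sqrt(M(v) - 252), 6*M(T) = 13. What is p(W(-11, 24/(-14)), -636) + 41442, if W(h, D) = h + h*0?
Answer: 41442 + I*sqrt(8994)/6 ≈ 41442.0 + 15.806*I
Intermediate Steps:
M(T) = 13/6 (M(T) = (1/6)*13 = 13/6)
W(h, D) = h (W(h, D) = h + 0 = h)
p(v, y) = I*sqrt(8994)/6 (p(v, y) = sqrt(13/6 - 252) = sqrt(-1499/6) = I*sqrt(8994)/6)
p(W(-11, 24/(-14)), -636) + 41442 = I*sqrt(8994)/6 + 41442 = 41442 + I*sqrt(8994)/6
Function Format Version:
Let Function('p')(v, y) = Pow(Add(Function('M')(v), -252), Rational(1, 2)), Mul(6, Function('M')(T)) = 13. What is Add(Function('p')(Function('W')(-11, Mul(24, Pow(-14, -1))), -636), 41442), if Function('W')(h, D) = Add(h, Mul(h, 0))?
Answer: Add(41442, Mul(Rational(1, 6), I, Pow(8994, Rational(1, 2)))) ≈ Add(41442., Mul(15.806, I))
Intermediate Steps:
Function('M')(T) = Rational(13, 6) (Function('M')(T) = Mul(Rational(1, 6), 13) = Rational(13, 6))
Function('W')(h, D) = h (Function('W')(h, D) = Add(h, 0) = h)
Function('p')(v, y) = Mul(Rational(1, 6), I, Pow(8994, Rational(1, 2))) (Function('p')(v, y) = Pow(Add(Rational(13, 6), -252), Rational(1, 2)) = Pow(Rational(-1499, 6), Rational(1, 2)) = Mul(Rational(1, 6), I, Pow(8994, Rational(1, 2))))
Add(Function('p')(Function('W')(-11, Mul(24, Pow(-14, -1))), -636), 41442) = Add(Mul(Rational(1, 6), I, Pow(8994, Rational(1, 2))), 41442) = Add(41442, Mul(Rational(1, 6), I, Pow(8994, Rational(1, 2))))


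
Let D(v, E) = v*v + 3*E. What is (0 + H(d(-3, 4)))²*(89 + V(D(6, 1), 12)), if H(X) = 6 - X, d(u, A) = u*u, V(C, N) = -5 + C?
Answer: 1107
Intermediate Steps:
D(v, E) = v² + 3*E
d(u, A) = u²
(0 + H(d(-3, 4)))²*(89 + V(D(6, 1), 12)) = (0 + (6 - 1*(-3)²))²*(89 + (-5 + (6² + 3*1))) = (0 + (6 - 1*9))²*(89 + (-5 + (36 + 3))) = (0 + (6 - 9))²*(89 + (-5 + 39)) = (0 - 3)²*(89 + 34) = (-3)²*123 = 9*123 = 1107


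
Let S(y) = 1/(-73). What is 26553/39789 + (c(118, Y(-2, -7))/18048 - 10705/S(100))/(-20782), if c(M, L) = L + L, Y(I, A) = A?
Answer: -30623331438557/829100051328 ≈ -36.936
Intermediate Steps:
c(M, L) = 2*L
S(y) = -1/73
26553/39789 + (c(118, Y(-2, -7))/18048 - 10705/S(100))/(-20782) = 26553/39789 + ((2*(-7))/18048 - 10705/(-1/73))/(-20782) = 26553*(1/39789) + (-14*1/18048 - 10705*(-73))*(-1/20782) = 8851/13263 + (-7/9024 + 781465)*(-1/20782) = 8851/13263 + (7051940153/9024)*(-1/20782) = 8851/13263 - 7051940153/187536768 = -30623331438557/829100051328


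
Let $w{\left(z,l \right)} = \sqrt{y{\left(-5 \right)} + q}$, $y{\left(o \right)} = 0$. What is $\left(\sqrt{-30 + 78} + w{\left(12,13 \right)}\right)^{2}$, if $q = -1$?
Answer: $\left(i + 4 \sqrt{3}\right)^{2} \approx 47.0 + 13.856 i$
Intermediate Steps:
$w{\left(z,l \right)} = i$ ($w{\left(z,l \right)} = \sqrt{0 - 1} = \sqrt{-1} = i$)
$\left(\sqrt{-30 + 78} + w{\left(12,13 \right)}\right)^{2} = \left(\sqrt{-30 + 78} + i\right)^{2} = \left(\sqrt{48} + i\right)^{2} = \left(4 \sqrt{3} + i\right)^{2} = \left(i + 4 \sqrt{3}\right)^{2}$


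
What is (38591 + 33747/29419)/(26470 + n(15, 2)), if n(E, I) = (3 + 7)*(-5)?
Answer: 283835594/194312495 ≈ 1.4607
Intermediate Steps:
n(E, I) = -50 (n(E, I) = 10*(-5) = -50)
(38591 + 33747/29419)/(26470 + n(15, 2)) = (38591 + 33747/29419)/(26470 - 50) = (38591 + 33747*(1/29419))/26420 = (38591 + 33747/29419)*(1/26420) = (1135342376/29419)*(1/26420) = 283835594/194312495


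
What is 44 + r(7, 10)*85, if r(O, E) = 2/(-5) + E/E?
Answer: 95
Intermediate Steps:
r(O, E) = ⅗ (r(O, E) = 2*(-⅕) + 1 = -⅖ + 1 = ⅗)
44 + r(7, 10)*85 = 44 + (⅗)*85 = 44 + 51 = 95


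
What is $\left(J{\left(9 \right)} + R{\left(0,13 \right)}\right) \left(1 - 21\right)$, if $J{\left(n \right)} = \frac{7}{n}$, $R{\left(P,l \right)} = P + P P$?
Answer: $- \frac{140}{9} \approx -15.556$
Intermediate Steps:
$R{\left(P,l \right)} = P + P^{2}$
$\left(J{\left(9 \right)} + R{\left(0,13 \right)}\right) \left(1 - 21\right) = \left(\frac{7}{9} + 0 \left(1 + 0\right)\right) \left(1 - 21\right) = \left(7 \cdot \frac{1}{9} + 0 \cdot 1\right) \left(1 - 21\right) = \left(\frac{7}{9} + 0\right) \left(-20\right) = \frac{7}{9} \left(-20\right) = - \frac{140}{9}$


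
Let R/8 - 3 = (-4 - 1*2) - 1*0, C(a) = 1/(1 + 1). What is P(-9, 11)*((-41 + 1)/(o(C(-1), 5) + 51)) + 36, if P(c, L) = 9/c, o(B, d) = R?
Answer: 1012/27 ≈ 37.482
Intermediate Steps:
C(a) = ½ (C(a) = 1/2 = ½)
R = -24 (R = 24 + 8*((-4 - 1*2) - 1*0) = 24 + 8*((-4 - 2) + 0) = 24 + 8*(-6 + 0) = 24 + 8*(-6) = 24 - 48 = -24)
o(B, d) = -24
P(-9, 11)*((-41 + 1)/(o(C(-1), 5) + 51)) + 36 = (9/(-9))*((-41 + 1)/(-24 + 51)) + 36 = (9*(-⅑))*(-40/27) + 36 = -(-40)/27 + 36 = -1*(-40/27) + 36 = 40/27 + 36 = 1012/27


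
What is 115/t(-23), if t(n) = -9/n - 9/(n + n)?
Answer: 5290/27 ≈ 195.93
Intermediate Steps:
t(n) = -27/(2*n) (t(n) = -9/n - 9*1/(2*n) = -9/n - 9/(2*n) = -27/(2*n))
115/t(-23) = 115/((-27/2/(-23))) = 115/((-27/2*(-1/23))) = 115/(27/46) = 115*(46/27) = 5290/27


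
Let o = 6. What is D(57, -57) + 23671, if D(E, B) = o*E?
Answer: 24013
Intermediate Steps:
D(E, B) = 6*E
D(57, -57) + 23671 = 6*57 + 23671 = 342 + 23671 = 24013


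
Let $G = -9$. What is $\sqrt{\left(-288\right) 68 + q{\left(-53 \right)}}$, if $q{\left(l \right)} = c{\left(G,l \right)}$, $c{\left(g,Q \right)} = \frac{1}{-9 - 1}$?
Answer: $\frac{i \sqrt{1958410}}{10} \approx 139.94 i$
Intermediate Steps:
$c{\left(g,Q \right)} = - \frac{1}{10}$ ($c{\left(g,Q \right)} = \frac{1}{-10} = - \frac{1}{10}$)
$q{\left(l \right)} = - \frac{1}{10}$
$\sqrt{\left(-288\right) 68 + q{\left(-53 \right)}} = \sqrt{\left(-288\right) 68 - \frac{1}{10}} = \sqrt{-19584 - \frac{1}{10}} = \sqrt{- \frac{195841}{10}} = \frac{i \sqrt{1958410}}{10}$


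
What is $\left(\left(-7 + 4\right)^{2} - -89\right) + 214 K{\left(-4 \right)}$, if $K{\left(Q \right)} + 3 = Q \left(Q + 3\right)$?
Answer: $312$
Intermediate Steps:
$K{\left(Q \right)} = -3 + Q \left(3 + Q\right)$ ($K{\left(Q \right)} = -3 + Q \left(Q + 3\right) = -3 + Q \left(3 + Q\right)$)
$\left(\left(-7 + 4\right)^{2} - -89\right) + 214 K{\left(-4 \right)} = \left(\left(-7 + 4\right)^{2} - -89\right) + 214 \left(-3 + \left(-4\right)^{2} + 3 \left(-4\right)\right) = \left(\left(-3\right)^{2} + 89\right) + 214 \left(-3 + 16 - 12\right) = \left(9 + 89\right) + 214 \cdot 1 = 98 + 214 = 312$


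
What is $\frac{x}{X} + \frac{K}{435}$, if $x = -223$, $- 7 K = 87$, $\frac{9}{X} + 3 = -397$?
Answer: $\frac{3121991}{315} \approx 9911.1$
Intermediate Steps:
$X = - \frac{9}{400}$ ($X = \frac{9}{-3 - 397} = \frac{9}{-400} = 9 \left(- \frac{1}{400}\right) = - \frac{9}{400} \approx -0.0225$)
$K = - \frac{87}{7}$ ($K = \left(- \frac{1}{7}\right) 87 = - \frac{87}{7} \approx -12.429$)
$\frac{x}{X} + \frac{K}{435} = - \frac{223}{- \frac{9}{400}} - \frac{87}{7 \cdot 435} = \left(-223\right) \left(- \frac{400}{9}\right) - \frac{1}{35} = \frac{89200}{9} - \frac{1}{35} = \frac{3121991}{315}$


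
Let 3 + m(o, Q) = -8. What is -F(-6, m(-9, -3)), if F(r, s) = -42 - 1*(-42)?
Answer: 0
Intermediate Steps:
m(o, Q) = -11 (m(o, Q) = -3 - 8 = -11)
F(r, s) = 0 (F(r, s) = -42 + 42 = 0)
-F(-6, m(-9, -3)) = -1*0 = 0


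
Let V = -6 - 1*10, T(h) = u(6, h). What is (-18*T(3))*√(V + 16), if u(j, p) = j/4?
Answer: 0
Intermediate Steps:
u(j, p) = j/4 (u(j, p) = j*(¼) = j/4)
T(h) = 3/2 (T(h) = (¼)*6 = 3/2)
V = -16 (V = -6 - 10 = -16)
(-18*T(3))*√(V + 16) = (-18*3/2)*√(-16 + 16) = -27*√0 = -27*0 = 0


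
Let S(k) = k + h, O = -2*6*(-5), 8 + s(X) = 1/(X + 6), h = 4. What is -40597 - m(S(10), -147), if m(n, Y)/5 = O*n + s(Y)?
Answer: -6310732/141 ≈ -44757.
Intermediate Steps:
s(X) = -8 + 1/(6 + X) (s(X) = -8 + 1/(X + 6) = -8 + 1/(6 + X))
O = 60 (O = -12*(-5) = 60)
S(k) = 4 + k (S(k) = k + 4 = 4 + k)
m(n, Y) = 300*n + 5*(-47 - 8*Y)/(6 + Y) (m(n, Y) = 5*(60*n + (-47 - 8*Y)/(6 + Y)) = 300*n + 5*(-47 - 8*Y)/(6 + Y))
-40597 - m(S(10), -147) = -40597 - 5*(-47 - 8*(-147) + 60*(4 + 10)*(6 - 147))/(6 - 147) = -40597 - 5*(-47 + 1176 + 60*14*(-141))/(-141) = -40597 - 5*(-1)*(-47 + 1176 - 118440)/141 = -40597 - 5*(-1)*(-117311)/141 = -40597 - 1*586555/141 = -40597 - 586555/141 = -6310732/141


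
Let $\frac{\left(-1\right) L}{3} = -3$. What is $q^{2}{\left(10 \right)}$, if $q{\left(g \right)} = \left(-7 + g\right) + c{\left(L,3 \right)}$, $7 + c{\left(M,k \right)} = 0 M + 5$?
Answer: $1$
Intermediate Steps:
$L = 9$ ($L = \left(-3\right) \left(-3\right) = 9$)
$c{\left(M,k \right)} = -2$ ($c{\left(M,k \right)} = -7 + \left(0 M + 5\right) = -7 + \left(0 + 5\right) = -7 + 5 = -2$)
$q{\left(g \right)} = -9 + g$ ($q{\left(g \right)} = \left(-7 + g\right) - 2 = -9 + g$)
$q^{2}{\left(10 \right)} = \left(-9 + 10\right)^{2} = 1^{2} = 1$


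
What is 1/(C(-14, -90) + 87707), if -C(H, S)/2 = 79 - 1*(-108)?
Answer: 1/87333 ≈ 1.1450e-5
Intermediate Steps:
C(H, S) = -374 (C(H, S) = -2*(79 - 1*(-108)) = -2*(79 + 108) = -2*187 = -374)
1/(C(-14, -90) + 87707) = 1/(-374 + 87707) = 1/87333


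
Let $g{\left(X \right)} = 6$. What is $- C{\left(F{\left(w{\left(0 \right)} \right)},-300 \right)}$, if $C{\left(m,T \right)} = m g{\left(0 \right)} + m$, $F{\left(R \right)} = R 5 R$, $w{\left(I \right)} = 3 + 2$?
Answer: $-875$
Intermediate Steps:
$w{\left(I \right)} = 5$
$F{\left(R \right)} = 5 R^{2}$ ($F{\left(R \right)} = 5 R R = 5 R^{2}$)
$C{\left(m,T \right)} = 7 m$ ($C{\left(m,T \right)} = m 6 + m = 6 m + m = 7 m$)
$- C{\left(F{\left(w{\left(0 \right)} \right)},-300 \right)} = - 7 \cdot 5 \cdot 5^{2} = - 7 \cdot 5 \cdot 25 = - 7 \cdot 125 = \left(-1\right) 875 = -875$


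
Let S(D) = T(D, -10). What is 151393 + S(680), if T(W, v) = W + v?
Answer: 152063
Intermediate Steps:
S(D) = -10 + D (S(D) = D - 10 = -10 + D)
151393 + S(680) = 151393 + (-10 + 680) = 151393 + 670 = 152063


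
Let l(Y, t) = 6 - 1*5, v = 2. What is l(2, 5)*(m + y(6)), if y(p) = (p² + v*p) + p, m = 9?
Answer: 63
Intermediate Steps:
l(Y, t) = 1 (l(Y, t) = 6 - 5 = 1)
y(p) = p² + 3*p (y(p) = (p² + 2*p) + p = p² + 3*p)
l(2, 5)*(m + y(6)) = 1*(9 + 6*(3 + 6)) = 1*(9 + 6*9) = 1*(9 + 54) = 1*63 = 63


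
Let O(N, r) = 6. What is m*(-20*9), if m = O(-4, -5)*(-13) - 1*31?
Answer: 19620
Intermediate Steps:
m = -109 (m = 6*(-13) - 1*31 = -78 - 31 = -109)
m*(-20*9) = -(-2180)*9 = -109*(-180) = 19620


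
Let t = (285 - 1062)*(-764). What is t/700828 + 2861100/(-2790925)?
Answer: -3483677649/19559583859 ≈ -0.17811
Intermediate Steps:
t = 593628 (t = -777*(-764) = 593628)
t/700828 + 2861100/(-2790925) = 593628/700828 + 2861100/(-2790925) = 593628*(1/700828) + 2861100*(-1/2790925) = 148407/175207 - 114444/111637 = -3483677649/19559583859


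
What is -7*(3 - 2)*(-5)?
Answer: 35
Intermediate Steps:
-7*(3 - 2)*(-5) = -7*1*(-5) = -7*(-5) = 35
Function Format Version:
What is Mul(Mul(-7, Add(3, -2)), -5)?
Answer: 35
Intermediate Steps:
Mul(Mul(-7, Add(3, -2)), -5) = Mul(Mul(-7, 1), -5) = Mul(-7, -5) = 35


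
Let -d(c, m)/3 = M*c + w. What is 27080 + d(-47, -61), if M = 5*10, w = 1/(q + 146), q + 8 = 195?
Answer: 3788429/111 ≈ 34130.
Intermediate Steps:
q = 187 (q = -8 + 195 = 187)
w = 1/333 (w = 1/(187 + 146) = 1/333 ≈ 0.0030030)
M = 50
d(c, m) = -1/111 - 150*c (d(c, m) = -3*(50*c + 1/333) = -3*(1/333 + 50*c) = -1/111 - 150*c)
27080 + d(-47, -61) = 27080 + (-1/111 - 150*(-47)) = 27080 + (-1/111 + 7050) = 27080 + 782549/111 = 3788429/111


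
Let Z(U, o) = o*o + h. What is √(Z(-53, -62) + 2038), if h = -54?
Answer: 2*√1457 ≈ 76.341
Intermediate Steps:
Z(U, o) = -54 + o² (Z(U, o) = o*o - 54 = o² - 54 = -54 + o²)
√(Z(-53, -62) + 2038) = √((-54 + (-62)²) + 2038) = √((-54 + 3844) + 2038) = √(3790 + 2038) = √5828 = 2*√1457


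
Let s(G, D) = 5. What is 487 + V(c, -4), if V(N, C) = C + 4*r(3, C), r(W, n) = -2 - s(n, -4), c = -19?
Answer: 455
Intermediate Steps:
r(W, n) = -7 (r(W, n) = -2 - 1*5 = -2 - 5 = -7)
V(N, C) = -28 + C (V(N, C) = C + 4*(-7) = C - 28 = -28 + C)
487 + V(c, -4) = 487 + (-28 - 4) = 487 - 32 = 455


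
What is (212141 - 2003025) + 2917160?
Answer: 1126276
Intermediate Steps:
(212141 - 2003025) + 2917160 = -1790884 + 2917160 = 1126276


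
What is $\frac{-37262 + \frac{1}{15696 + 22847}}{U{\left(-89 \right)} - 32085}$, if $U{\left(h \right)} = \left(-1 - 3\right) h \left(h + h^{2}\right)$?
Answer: $- \frac{1436189265}{106228632101} \approx -0.01352$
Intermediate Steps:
$U{\left(h \right)} = - 4 h \left(h + h^{2}\right)$
$\frac{-37262 + \frac{1}{15696 + 22847}}{U{\left(-89 \right)} - 32085} = \frac{-37262 + \frac{1}{15696 + 22847}}{4 \left(-89\right)^{2} \left(-1 - -89\right) - 32085} = \frac{-37262 + \frac{1}{38543}}{4 \cdot 7921 \left(-1 + 89\right) - 32085} = \frac{-37262 + \frac{1}{38543}}{4 \cdot 7921 \cdot 88 - 32085} = - \frac{1436189265}{38543 \left(2788192 - 32085\right)} = - \frac{1436189265}{38543 \cdot 2756107} = \left(- \frac{1436189265}{38543}\right) \frac{1}{2756107} = - \frac{1436189265}{106228632101}$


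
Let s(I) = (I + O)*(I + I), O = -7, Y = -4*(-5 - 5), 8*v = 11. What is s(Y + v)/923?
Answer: 91025/29536 ≈ 3.0818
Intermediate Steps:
v = 11/8 (v = (⅛)*11 = 11/8 ≈ 1.3750)
Y = 40 (Y = -4*(-10) = 40)
s(I) = 2*I*(-7 + I) (s(I) = (I - 7)*(I + I) = (-7 + I)*(2*I) = 2*I*(-7 + I))
s(Y + v)/923 = (2*(40 + 11/8)*(-7 + (40 + 11/8)))/923 = (2*(331/8)*(-7 + 331/8))*(1/923) = (2*(331/8)*(275/8))*(1/923) = (91025/32)*(1/923) = 91025/29536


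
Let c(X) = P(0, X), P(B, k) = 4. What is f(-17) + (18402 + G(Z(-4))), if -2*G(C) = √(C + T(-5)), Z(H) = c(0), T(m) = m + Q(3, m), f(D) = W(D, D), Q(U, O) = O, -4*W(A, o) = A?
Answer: 73625/4 - I*√6/2 ≈ 18406.0 - 1.2247*I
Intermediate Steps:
W(A, o) = -A/4
f(D) = -D/4
T(m) = 2*m (T(m) = m + m = 2*m)
c(X) = 4
Z(H) = 4
G(C) = -√(-10 + C)/2 (G(C) = -√(C + 2*(-5))/2 = -√(C - 10)/2 = -√(-10 + C)/2)
f(-17) + (18402 + G(Z(-4))) = -¼*(-17) + (18402 - √(-10 + 4)/2) = 17/4 + (18402 - I*√6/2) = 73625/4 - I*√6/2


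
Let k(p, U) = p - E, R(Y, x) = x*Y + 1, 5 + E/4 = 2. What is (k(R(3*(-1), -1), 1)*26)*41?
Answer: 17056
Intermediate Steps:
E = -12 (E = -20 + 4*2 = -20 + 8 = -12)
R(Y, x) = 1 + Y*x (R(Y, x) = Y*x + 1 = 1 + Y*x)
k(p, U) = 12 + p (k(p, U) = p - 1*(-12) = p + 12 = 12 + p)
(k(R(3*(-1), -1), 1)*26)*41 = ((12 + (1 + (3*(-1))*(-1)))*26)*41 = ((12 + (1 - 3*(-1)))*26)*41 = ((12 + (1 + 3))*26)*41 = ((12 + 4)*26)*41 = (16*26)*41 = 416*41 = 17056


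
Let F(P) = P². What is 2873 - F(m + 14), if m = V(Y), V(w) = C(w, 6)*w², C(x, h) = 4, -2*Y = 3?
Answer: 2344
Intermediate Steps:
Y = -3/2 (Y = -½*3 = -3/2 ≈ -1.5000)
V(w) = 4*w²
m = 9 (m = 4*(-3/2)² = 4*(9/4) = 9)
2873 - F(m + 14) = 2873 - (9 + 14)² = 2873 - 1*23² = 2873 - 1*529 = 2873 - 529 = 2344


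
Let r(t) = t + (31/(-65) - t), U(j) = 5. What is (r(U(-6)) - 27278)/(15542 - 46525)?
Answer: 1773101/2013895 ≈ 0.88043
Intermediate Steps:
r(t) = -31/65 (r(t) = t + (31*(-1/65) - t) = t + (-31/65 - t) = -31/65)
(r(U(-6)) - 27278)/(15542 - 46525) = (-31/65 - 27278)/(15542 - 46525) = -1773101/65/(-30983) = -1773101/65*(-1/30983) = 1773101/2013895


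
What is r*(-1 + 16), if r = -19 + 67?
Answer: 720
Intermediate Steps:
r = 48
r*(-1 + 16) = 48*(-1 + 16) = 48*15 = 720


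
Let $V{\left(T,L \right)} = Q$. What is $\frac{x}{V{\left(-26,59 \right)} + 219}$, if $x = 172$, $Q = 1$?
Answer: $\frac{43}{55} \approx 0.78182$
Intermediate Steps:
$V{\left(T,L \right)} = 1$
$\frac{x}{V{\left(-26,59 \right)} + 219} = \frac{1}{1 + 219} \cdot 172 = \frac{1}{220} \cdot 172 = \frac{43}{55}$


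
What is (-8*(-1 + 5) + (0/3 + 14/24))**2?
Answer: 142129/144 ≈ 987.01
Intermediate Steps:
(-8*(-1 + 5) + (0/3 + 14/24))**2 = (-8*4 + (0*(1/3) + 14*(1/24)))**2 = (-4*8 + (0 + 7/12))**2 = (-32 + 7/12)**2 = (-377/12)**2 = 142129/144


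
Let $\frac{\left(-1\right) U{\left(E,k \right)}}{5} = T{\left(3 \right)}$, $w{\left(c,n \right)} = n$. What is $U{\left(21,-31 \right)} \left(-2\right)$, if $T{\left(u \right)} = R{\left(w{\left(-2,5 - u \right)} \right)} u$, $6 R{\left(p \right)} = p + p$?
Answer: $20$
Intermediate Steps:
$R{\left(p \right)} = \frac{p}{3}$ ($R{\left(p \right)} = \frac{p + p}{6} = \frac{2 p}{6} = \frac{p}{3}$)
$T{\left(u \right)} = u \left(\frac{5}{3} - \frac{u}{3}\right)$ ($T{\left(u \right)} = \frac{5 - u}{3} u = \left(\frac{5}{3} - \frac{u}{3}\right) u = u \left(\frac{5}{3} - \frac{u}{3}\right)$)
$U{\left(E,k \right)} = -10$ ($U{\left(E,k \right)} = - 5 \cdot \frac{1}{3} \cdot 3 \left(5 - 3\right) = - 5 \cdot \frac{1}{3} \cdot 3 \cdot 2 = \left(-5\right) 2 = -10$)
$U{\left(21,-31 \right)} \left(-2\right) = \left(-10\right) \left(-2\right) = 20$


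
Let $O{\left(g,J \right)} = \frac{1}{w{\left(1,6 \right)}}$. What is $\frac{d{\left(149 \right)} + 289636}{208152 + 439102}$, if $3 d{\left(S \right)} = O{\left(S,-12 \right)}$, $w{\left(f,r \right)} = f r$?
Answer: $\frac{5213449}{11650572} \approx 0.44748$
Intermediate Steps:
$O{\left(g,J \right)} = \frac{1}{6}$ ($O{\left(g,J \right)} = \frac{1}{1 \cdot 6} = \frac{1}{6}$)
$d{\left(S \right)} = \frac{1}{18}$ ($d{\left(S \right)} = \frac{1}{3} \cdot \frac{1}{6} = \frac{1}{18}$)
$\frac{d{\left(149 \right)} + 289636}{208152 + 439102} = \frac{\frac{1}{18} + 289636}{208152 + 439102} = \frac{5213449}{18 \cdot 647254} = \frac{5213449}{18} \cdot \frac{1}{647254} = \frac{5213449}{11650572}$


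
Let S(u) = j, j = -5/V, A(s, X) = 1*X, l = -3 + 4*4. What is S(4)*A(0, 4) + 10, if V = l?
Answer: 110/13 ≈ 8.4615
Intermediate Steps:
l = 13 (l = -3 + 16 = 13)
A(s, X) = X
V = 13
j = -5/13 ≈ -0.38462
S(u) = -5/13
S(4)*A(0, 4) + 10 = -5/13*4 + 10 = -20/13 + 10 = 110/13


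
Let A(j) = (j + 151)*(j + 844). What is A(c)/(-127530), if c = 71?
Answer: -2257/1417 ≈ -1.5928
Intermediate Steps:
A(j) = (151 + j)*(844 + j)
A(c)/(-127530) = (127444 + 71² + 995*71)/(-127530) = (127444 + 5041 + 70645)*(-1/127530) = 203130*(-1/127530) = -2257/1417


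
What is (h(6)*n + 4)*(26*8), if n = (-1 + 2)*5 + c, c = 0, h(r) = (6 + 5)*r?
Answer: 69472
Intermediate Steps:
h(r) = 11*r
n = 5 (n = (-1 + 2)*5 + 0 = 1*5 + 0 = 5 + 0 = 5)
(h(6)*n + 4)*(26*8) = ((11*6)*5 + 4)*(26*8) = (66*5 + 4)*208 = (330 + 4)*208 = 334*208 = 69472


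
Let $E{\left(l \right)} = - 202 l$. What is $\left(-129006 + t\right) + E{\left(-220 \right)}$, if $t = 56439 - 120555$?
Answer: $-148682$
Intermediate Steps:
$t = -64116$ ($t = 56439 - 120555 = -64116$)
$\left(-129006 + t\right) + E{\left(-220 \right)} = \left(-129006 - 64116\right) - -44440 = -193122 + 44440 = -148682$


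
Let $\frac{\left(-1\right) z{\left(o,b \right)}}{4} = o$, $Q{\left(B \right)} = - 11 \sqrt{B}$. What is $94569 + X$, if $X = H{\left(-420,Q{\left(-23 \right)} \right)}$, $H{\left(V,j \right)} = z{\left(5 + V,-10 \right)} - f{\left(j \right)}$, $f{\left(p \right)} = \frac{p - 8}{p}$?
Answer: $96228 + \frac{8 i \sqrt{23}}{253} \approx 96228.0 + 0.15165 i$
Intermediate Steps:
$z{\left(o,b \right)} = - 4 o$
$f{\left(p \right)} = \frac{-8 + p}{p}$ ($f{\left(p \right)} = \frac{p - 8}{p} = \frac{-8 + p}{p}$)
$H{\left(V,j \right)} = -20 - 4 V - \frac{-8 + j}{j}$ ($H{\left(V,j \right)} = - 4 \left(5 + V\right) - \frac{-8 + j}{j} = \left(-20 - 4 V\right) - \frac{-8 + j}{j} = -20 - 4 V - \frac{-8 + j}{j}$)
$X = 1659 + \frac{8 i \sqrt{23}}{253}$ ($X = -21 - -1680 + \frac{8}{\left(-11\right) \sqrt{-23}} = -21 + 1680 + \frac{8}{\left(-11\right) i \sqrt{23}} = -21 + 1680 + 8 \frac{i \sqrt{23}}{253} = -21 + 1680 + \frac{8 i \sqrt{23}}{253} = 1659 + \frac{8 i \sqrt{23}}{253} \approx 1659.0 + 0.15165 i$)
$94569 + X = 94569 + \left(1659 + \frac{8 i \sqrt{23}}{253}\right) = 96228 + \frac{8 i \sqrt{23}}{253}$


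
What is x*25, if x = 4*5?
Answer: 500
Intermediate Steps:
x = 20
x*25 = 20*25 = 500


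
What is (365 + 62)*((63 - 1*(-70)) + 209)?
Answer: 146034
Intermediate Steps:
(365 + 62)*((63 - 1*(-70)) + 209) = 427*((63 + 70) + 209) = 427*(133 + 209) = 427*342 = 146034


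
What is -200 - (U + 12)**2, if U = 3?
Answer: -425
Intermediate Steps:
-200 - (U + 12)**2 = -200 - (3 + 12)**2 = -200 - 1*15**2 = -200 - 1*225 = -200 - 225 = -425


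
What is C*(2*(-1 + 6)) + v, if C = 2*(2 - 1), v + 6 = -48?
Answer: -34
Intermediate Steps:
v = -54 (v = -6 - 48 = -54)
C = 2 (C = 2*1 = 2)
C*(2*(-1 + 6)) + v = 2*(2*(-1 + 6)) - 54 = 2*(2*5) - 54 = 2*10 - 54 = 20 - 54 = -34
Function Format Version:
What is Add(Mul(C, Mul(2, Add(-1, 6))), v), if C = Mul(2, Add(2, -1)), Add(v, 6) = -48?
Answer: -34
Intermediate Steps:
v = -54 (v = Add(-6, -48) = -54)
C = 2 (C = Mul(2, 1) = 2)
Add(Mul(C, Mul(2, Add(-1, 6))), v) = Add(Mul(2, Mul(2, Add(-1, 6))), -54) = Add(Mul(2, Mul(2, 5)), -54) = Add(Mul(2, 10), -54) = Add(20, -54) = -34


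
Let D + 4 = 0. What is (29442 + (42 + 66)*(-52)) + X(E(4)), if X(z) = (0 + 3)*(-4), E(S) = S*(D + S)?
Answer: 23814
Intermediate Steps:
D = -4 (D = -4 + 0 = -4)
E(S) = S*(-4 + S)
X(z) = -12 (X(z) = 3*(-4) = -12)
(29442 + (42 + 66)*(-52)) + X(E(4)) = (29442 + (42 + 66)*(-52)) - 12 = (29442 + 108*(-52)) - 12 = (29442 - 5616) - 12 = 23826 - 12 = 23814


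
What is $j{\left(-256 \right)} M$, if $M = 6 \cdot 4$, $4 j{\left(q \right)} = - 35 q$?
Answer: $53760$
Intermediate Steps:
$j{\left(q \right)} = - \frac{35 q}{4}$ ($j{\left(q \right)} = \frac{\left(-35\right) q}{4} = - \frac{35 q}{4}$)
$M = 24$
$j{\left(-256 \right)} M = \left(- \frac{35}{4}\right) \left(-256\right) 24 = 2240 \cdot 24 = 53760$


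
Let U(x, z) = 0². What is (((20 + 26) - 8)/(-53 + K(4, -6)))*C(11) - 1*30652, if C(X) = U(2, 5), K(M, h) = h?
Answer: -30652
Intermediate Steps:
U(x, z) = 0
C(X) = 0
(((20 + 26) - 8)/(-53 + K(4, -6)))*C(11) - 1*30652 = (((20 + 26) - 8)/(-53 - 6))*0 - 1*30652 = ((46 - 8)/(-59))*0 - 30652 = (38*(-1/59))*0 - 30652 = -38/59*0 - 30652 = 0 - 30652 = -30652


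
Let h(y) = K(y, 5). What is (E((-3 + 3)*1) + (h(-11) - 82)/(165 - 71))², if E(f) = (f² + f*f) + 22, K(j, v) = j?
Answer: 3900625/8836 ≈ 441.45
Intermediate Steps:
h(y) = y
E(f) = 22 + 2*f² (E(f) = (f² + f²) + 22 = 2*f² + 22 = 22 + 2*f²)
(E((-3 + 3)*1) + (h(-11) - 82)/(165 - 71))² = ((22 + 2*((-3 + 3)*1)²) + (-11 - 82)/(165 - 71))² = ((22 + 2*(0*1)²) - 93/94)² = ((22 + 2*0²) - 93*1/94)² = ((22 + 2*0) - 93/94)² = ((22 + 0) - 93/94)² = (22 - 93/94)² = (1975/94)² = 3900625/8836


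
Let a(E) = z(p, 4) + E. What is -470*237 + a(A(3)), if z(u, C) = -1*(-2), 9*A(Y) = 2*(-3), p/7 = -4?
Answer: -334166/3 ≈ -1.1139e+5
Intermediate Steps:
p = -28 (p = 7*(-4) = -28)
A(Y) = -⅔ (A(Y) = (2*(-3))/9 = (⅑)*(-6) = -⅔)
z(u, C) = 2
a(E) = 2 + E
-470*237 + a(A(3)) = -470*237 + (2 - ⅔) = -111390 + 4/3 = -334166/3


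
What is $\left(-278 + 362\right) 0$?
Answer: $0$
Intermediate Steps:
$\left(-278 + 362\right) 0 = 84 \cdot 0 = 0$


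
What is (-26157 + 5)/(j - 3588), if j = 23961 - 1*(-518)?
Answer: -26152/20891 ≈ -1.2518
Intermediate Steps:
j = 24479 (j = 23961 + 518 = 24479)
(-26157 + 5)/(j - 3588) = (-26157 + 5)/(24479 - 3588) = -26152/20891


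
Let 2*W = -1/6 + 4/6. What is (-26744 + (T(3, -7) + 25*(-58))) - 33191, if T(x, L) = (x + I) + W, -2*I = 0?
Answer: -245527/4 ≈ -61382.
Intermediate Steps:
I = 0 (I = -½*0 = 0)
W = ¼ (W = (-1/6 + 4/6)/2 = (-1*⅙ + 4*(⅙))/2 = (-⅙ + ⅔)/2 = (½)*(½) = ¼ ≈ 0.25000)
T(x, L) = ¼ + x (T(x, L) = (x + 0) + ¼ = x + ¼ = ¼ + x)
(-26744 + (T(3, -7) + 25*(-58))) - 33191 = (-26744 + ((¼ + 3) + 25*(-58))) - 33191 = (-26744 + (13/4 - 1450)) - 33191 = (-26744 - 5787/4) - 33191 = -112763/4 - 33191 = -245527/4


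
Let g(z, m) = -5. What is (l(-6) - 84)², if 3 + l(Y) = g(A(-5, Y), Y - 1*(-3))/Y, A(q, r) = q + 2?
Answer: 267289/36 ≈ 7424.7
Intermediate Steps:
A(q, r) = 2 + q
l(Y) = -3 - 5/Y
(l(-6) - 84)² = ((-3 - 5/(-6)) - 84)² = ((-3 - 5*(-⅙)) - 84)² = ((-3 + ⅚) - 84)² = (-13/6 - 84)² = (-517/6)² = 267289/36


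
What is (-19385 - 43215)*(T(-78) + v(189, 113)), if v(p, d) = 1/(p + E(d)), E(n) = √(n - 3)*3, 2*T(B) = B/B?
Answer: -122101300/3859 + 62600*√110/11577 ≈ -31584.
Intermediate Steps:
T(B) = ½ (T(B) = (B/B)/2 = (½)*1 = ½)
E(n) = 3*√(-3 + n) (E(n) = √(-3 + n)*3 = 3*√(-3 + n))
v(p, d) = 1/(p + 3*√(-3 + d))
(-19385 - 43215)*(T(-78) + v(189, 113)) = (-19385 - 43215)*(½ + 1/(189 + 3*√(-3 + 113))) = -62600*(½ + 1/(189 + 3*√110)) = -31300 - 62600/(189 + 3*√110)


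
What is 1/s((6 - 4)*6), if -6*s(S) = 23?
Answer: -6/23 ≈ -0.26087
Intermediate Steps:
s(S) = -23/6 (s(S) = -⅙*23 = -23/6)
1/s((6 - 4)*6) = 1/(-23/6) = -6/23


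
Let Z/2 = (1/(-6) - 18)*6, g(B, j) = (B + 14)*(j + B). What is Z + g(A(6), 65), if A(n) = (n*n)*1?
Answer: 4832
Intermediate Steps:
A(n) = n² (A(n) = n²*1 = n²)
g(B, j) = (14 + B)*(B + j)
Z = -218 (Z = 2*((1/(-6) - 18)*6) = 2*((-⅙ - 18)*6) = 2*(-109/6*6) = 2*(-109) = -218)
Z + g(A(6), 65) = -218 + ((6²)² + 14*6² + 14*65 + 6²*65) = -218 + (36² + 14*36 + 910 + 36*65) = -218 + (1296 + 504 + 910 + 2340) = -218 + 5050 = 4832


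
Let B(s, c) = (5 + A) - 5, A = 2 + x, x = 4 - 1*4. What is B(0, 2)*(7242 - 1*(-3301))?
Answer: 21086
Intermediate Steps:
x = 0 (x = 4 - 4 = 0)
A = 2 (A = 2 + 0 = 2)
B(s, c) = 2 (B(s, c) = (5 + 2) - 5 = 7 - 5 = 2)
B(0, 2)*(7242 - 1*(-3301)) = 2*(7242 - 1*(-3301)) = 2*(7242 + 3301) = 2*10543 = 21086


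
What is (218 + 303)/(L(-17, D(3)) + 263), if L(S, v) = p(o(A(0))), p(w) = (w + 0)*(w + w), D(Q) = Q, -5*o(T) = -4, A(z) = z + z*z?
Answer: 13025/6607 ≈ 1.9714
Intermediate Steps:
A(z) = z + z²
o(T) = ⅘ (o(T) = -⅕*(-4) = ⅘)
p(w) = 2*w² (p(w) = w*(2*w) = 2*w²)
L(S, v) = 32/25 (L(S, v) = 2*(⅘)² = 2*(16/25) = 32/25)
(218 + 303)/(L(-17, D(3)) + 263) = (218 + 303)/(32/25 + 263) = 521/(6607/25) = (25/6607)*521 = 13025/6607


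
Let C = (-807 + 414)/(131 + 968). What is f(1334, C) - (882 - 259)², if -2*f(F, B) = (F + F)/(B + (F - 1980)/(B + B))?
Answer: -75678703998142/194982637 ≈ -3.8813e+5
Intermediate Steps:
C = -393/1099 ≈ -0.35760
f(F, B) = -F/(B + (-1980 + F)/(2*B)) (f(F, B) = -(F + F)/(2*(B + (F - 1980)/(B + B))) = -2*F/(2*(B + (-1980 + F)/((2*B)))) = -2*F/(2*(B + (-1980 + F)*(1/(2*B)))) = -2*F/(2*(B + (-1980 + F)/(2*B))) = -F/(B + (-1980 + F)/(2*B)))
f(1334, C) - (882 - 259)² = -2*(-393/1099)*1334/(-1980 + 1334 + 2*(-393/1099)²) - (882 - 259)² = -2*(-393/1099)*1334/(-1980 + 1334 + 2*(154449/1207801)) - 1*623² = -2*(-393/1099)*1334/(-1980 + 1334 + 308898/1207801) - 1*388129 = -2*(-393/1099)*1334/(-779930548/1207801) - 388129 = -2*(-393/1099)*1334*(-1207801/779930548) - 388129 = -288081969/194982637 - 388129 = -75678703998142/194982637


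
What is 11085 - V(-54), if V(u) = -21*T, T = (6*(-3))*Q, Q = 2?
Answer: 10329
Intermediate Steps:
T = -36 (T = (6*(-3))*2 = -18*2 = -36)
V(u) = 756 (V(u) = -21*(-36) = 756)
11085 - V(-54) = 11085 - 1*756 = 11085 - 756 = 10329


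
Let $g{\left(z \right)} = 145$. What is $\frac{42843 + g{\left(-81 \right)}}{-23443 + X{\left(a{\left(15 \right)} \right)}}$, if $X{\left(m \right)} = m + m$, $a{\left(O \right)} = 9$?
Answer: $- \frac{42988}{23425} \approx -1.8351$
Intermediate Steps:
$X{\left(m \right)} = 2 m$
$\frac{42843 + g{\left(-81 \right)}}{-23443 + X{\left(a{\left(15 \right)} \right)}} = \frac{42843 + 145}{-23443 + 2 \cdot 9} = \frac{42988}{-23443 + 18} = \frac{42988}{-23425} = 42988 \left(- \frac{1}{23425}\right) = - \frac{42988}{23425}$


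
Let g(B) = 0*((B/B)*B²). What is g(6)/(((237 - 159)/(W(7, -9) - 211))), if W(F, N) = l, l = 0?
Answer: 0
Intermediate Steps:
g(B) = 0 (g(B) = 0*(1*B²) = 0*B² = 0)
W(F, N) = 0
g(6)/(((237 - 159)/(W(7, -9) - 211))) = 0/(((237 - 159)/(0 - 211))) = 0/((78/(-211))) = 0/((78*(-1/211))) = 0/(-78/211) = 0*(-211/78) = 0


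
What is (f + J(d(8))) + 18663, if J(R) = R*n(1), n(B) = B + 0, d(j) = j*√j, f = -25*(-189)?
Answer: 23388 + 16*√2 ≈ 23411.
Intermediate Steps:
f = 4725
d(j) = j^(3/2)
n(B) = B
J(R) = R (J(R) = R*1 = R)
(f + J(d(8))) + 18663 = (4725 + 8^(3/2)) + 18663 = (4725 + 16*√2) + 18663 = 23388 + 16*√2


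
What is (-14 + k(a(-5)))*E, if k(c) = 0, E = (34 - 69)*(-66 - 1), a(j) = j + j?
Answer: -32830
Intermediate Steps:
a(j) = 2*j
E = 2345 (E = -35*(-67) = 2345)
(-14 + k(a(-5)))*E = (-14 + 0)*2345 = -14*2345 = -32830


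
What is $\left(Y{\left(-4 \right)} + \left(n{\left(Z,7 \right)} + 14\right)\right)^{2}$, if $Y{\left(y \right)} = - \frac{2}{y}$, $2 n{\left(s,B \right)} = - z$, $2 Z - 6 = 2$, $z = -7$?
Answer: $324$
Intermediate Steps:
$Z = 4$ ($Z = 3 + \frac{1}{2} \cdot 2 = 3 + 1 = 4$)
$n{\left(s,B \right)} = \frac{7}{2}$ ($n{\left(s,B \right)} = \frac{\left(-1\right) \left(-7\right)}{2} = \frac{1}{2} \cdot 7 = \frac{7}{2}$)
$\left(Y{\left(-4 \right)} + \left(n{\left(Z,7 \right)} + 14\right)\right)^{2} = \left(- \frac{2}{-4} + \left(\frac{7}{2} + 14\right)\right)^{2} = \left(\left(-2\right) \left(- \frac{1}{4}\right) + \frac{35}{2}\right)^{2} = \left(\frac{1}{2} + \frac{35}{2}\right)^{2} = 18^{2} = 324$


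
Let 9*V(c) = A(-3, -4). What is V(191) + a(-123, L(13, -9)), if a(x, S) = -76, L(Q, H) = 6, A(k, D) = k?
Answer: -229/3 ≈ -76.333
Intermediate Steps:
V(c) = -1/3 (V(c) = (1/9)*(-3) = -1/3)
V(191) + a(-123, L(13, -9)) = -1/3 - 76 = -229/3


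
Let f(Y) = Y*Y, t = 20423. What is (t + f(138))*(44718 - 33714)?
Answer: 434294868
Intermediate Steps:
f(Y) = Y²
(t + f(138))*(44718 - 33714) = (20423 + 138²)*(44718 - 33714) = (20423 + 19044)*11004 = 39467*11004 = 434294868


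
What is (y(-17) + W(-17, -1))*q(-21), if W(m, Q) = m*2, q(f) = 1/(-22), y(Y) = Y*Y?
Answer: -255/22 ≈ -11.591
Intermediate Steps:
y(Y) = Y²
q(f) = -1/22
W(m, Q) = 2*m
(y(-17) + W(-17, -1))*q(-21) = ((-17)² + 2*(-17))*(-1/22) = (289 - 34)*(-1/22) = 255*(-1/22) = -255/22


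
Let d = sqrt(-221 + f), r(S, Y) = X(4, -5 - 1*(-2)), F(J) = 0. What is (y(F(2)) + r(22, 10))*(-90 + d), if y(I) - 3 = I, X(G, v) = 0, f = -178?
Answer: -270 + 3*I*sqrt(399) ≈ -270.0 + 59.925*I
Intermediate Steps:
r(S, Y) = 0
y(I) = 3 + I
d = I*sqrt(399) (d = sqrt(-221 - 178) = sqrt(-399) = I*sqrt(399) ≈ 19.975*I)
(y(F(2)) + r(22, 10))*(-90 + d) = ((3 + 0) + 0)*(-90 + I*sqrt(399)) = (3 + 0)*(-90 + I*sqrt(399)) = 3*(-90 + I*sqrt(399)) = -270 + 3*I*sqrt(399)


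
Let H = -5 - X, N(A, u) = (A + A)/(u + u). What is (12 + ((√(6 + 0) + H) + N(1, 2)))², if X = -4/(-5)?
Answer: 5089/100 + 67*√6/5 ≈ 83.713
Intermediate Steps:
X = ⅘ (X = -4*(-⅕) = ⅘ ≈ 0.80000)
N(A, u) = A/u (N(A, u) = (2*A)/((2*u)) = (2*A)*(1/(2*u)) = A/u)
H = -29/5 (H = -5 - 1*⅘ = -5 - ⅘ = -29/5 ≈ -5.8000)
(12 + ((√(6 + 0) + H) + N(1, 2)))² = (12 + ((√(6 + 0) - 29/5) + 1/2))² = (12 + ((√6 - 29/5) + 1*(½)))² = (12 + ((-29/5 + √6) + ½))² = (12 + (-53/10 + √6))² = (67/10 + √6)²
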